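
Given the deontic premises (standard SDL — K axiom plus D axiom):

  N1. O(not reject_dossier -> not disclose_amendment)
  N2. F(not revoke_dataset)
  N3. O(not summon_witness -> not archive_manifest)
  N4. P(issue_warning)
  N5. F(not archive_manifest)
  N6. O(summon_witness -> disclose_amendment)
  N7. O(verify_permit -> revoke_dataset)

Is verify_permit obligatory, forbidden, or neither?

Neither

Premise 7 is O(verify_permit -> revoke_dataset); even if O(revoke_dataset) held, inferring O(verify_permit) would be affirming the consequent — invalid.
No premise or chain of K-axiom applications forces O(verify_permit), and none forces O(not verify_permit). So verify_permit is neither obligatory nor forbidden under these norms.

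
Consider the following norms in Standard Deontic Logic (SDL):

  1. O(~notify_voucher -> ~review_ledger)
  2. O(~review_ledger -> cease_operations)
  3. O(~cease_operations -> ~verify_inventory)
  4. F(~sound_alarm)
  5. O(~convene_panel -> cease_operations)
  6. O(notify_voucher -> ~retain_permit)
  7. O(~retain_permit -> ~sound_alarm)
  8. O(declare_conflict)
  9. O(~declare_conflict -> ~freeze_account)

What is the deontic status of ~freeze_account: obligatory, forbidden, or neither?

Neither

Premise 9 is O(~declare_conflict -> ~freeze_account), but O(~declare_conflict) is not derivable from the premises, so it does not yield O(~freeze_account).
No premise or chain of K-axiom applications forces O(~freeze_account), and none forces O(freeze_account). So ~freeze_account is neither obligatory nor forbidden under these norms.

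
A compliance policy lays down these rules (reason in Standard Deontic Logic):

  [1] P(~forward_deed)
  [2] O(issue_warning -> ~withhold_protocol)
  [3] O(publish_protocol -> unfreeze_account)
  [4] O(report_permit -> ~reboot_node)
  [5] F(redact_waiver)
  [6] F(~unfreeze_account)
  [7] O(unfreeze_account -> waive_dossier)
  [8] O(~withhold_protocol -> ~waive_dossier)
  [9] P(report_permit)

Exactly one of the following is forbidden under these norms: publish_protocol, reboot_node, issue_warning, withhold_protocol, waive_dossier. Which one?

Premise 6 is F(~unfreeze_account), i.e. O(unfreeze_account).
With premise 7, O(unfreeze_account -> waive_dossier), the K-axiom yields O(waive_dossier).
The contrapositive of premise 8 (O(~withhold_protocol -> ~waive_dossier)) is O(waive_dossier -> withhold_protocol), and O(waive_dossier) is already established, so O(withhold_protocol).
The contrapositive of premise 2 (O(issue_warning -> ~withhold_protocol)) is O(withhold_protocol -> ~issue_warning), and O(withhold_protocol) is already established, so O(~issue_warning).
So O(~issue_warning) holds, i.e. issue_warning is forbidden. None of the other listed options is forbidden under the premises.

issue_warning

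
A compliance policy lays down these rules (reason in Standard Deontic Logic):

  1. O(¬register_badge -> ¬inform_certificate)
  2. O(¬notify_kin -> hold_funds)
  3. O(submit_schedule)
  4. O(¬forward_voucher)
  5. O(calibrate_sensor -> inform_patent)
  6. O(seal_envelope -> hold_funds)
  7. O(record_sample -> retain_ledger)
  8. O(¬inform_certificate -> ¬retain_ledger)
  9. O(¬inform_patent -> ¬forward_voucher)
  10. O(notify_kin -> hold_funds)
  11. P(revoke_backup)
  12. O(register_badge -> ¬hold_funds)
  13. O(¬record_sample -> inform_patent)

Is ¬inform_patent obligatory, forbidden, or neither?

Premises 10 and 2 cover both cases: O(notify_kin -> hold_funds) and O(¬notify_kin -> hold_funds). Since notify_kin ∨ ¬notify_kin is a tautology, O(hold_funds) follows.
Premise 12, O(register_badge -> ¬hold_funds), contraposes to O(hold_funds -> ¬register_badge); with O(hold_funds) we get O(¬register_badge).
Applying K to premise 1 (O(¬register_badge -> ¬inform_certificate)) and O(¬register_badge) yields O(¬inform_certificate).
Applying K to premise 8 (O(¬inform_certificate -> ¬retain_ledger)) and O(¬inform_certificate) yields O(¬retain_ledger).
Premise 7, O(record_sample -> retain_ledger), contraposes to O(¬retain_ledger -> ¬record_sample); with O(¬retain_ledger) we get O(¬record_sample).
From O(¬record_sample) and premise 13, O(¬record_sample -> inform_patent), we obtain O(inform_patent).
Premises 3, 4, 5, 6, 9, 11 do not contribute to this derivation.
Thus O(inform_patent), which is F(¬inform_patent): ¬inform_patent is forbidden.

Forbidden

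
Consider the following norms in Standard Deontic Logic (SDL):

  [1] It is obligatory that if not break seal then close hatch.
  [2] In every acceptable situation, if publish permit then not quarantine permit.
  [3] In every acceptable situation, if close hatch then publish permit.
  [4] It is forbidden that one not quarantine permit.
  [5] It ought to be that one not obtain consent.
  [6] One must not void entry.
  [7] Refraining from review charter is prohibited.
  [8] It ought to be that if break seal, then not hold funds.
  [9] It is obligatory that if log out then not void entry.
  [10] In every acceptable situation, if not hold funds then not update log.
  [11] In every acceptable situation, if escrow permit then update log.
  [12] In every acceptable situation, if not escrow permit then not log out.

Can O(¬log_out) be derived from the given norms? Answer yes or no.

F(¬quarantine_permit) at premise 4 means O(quarantine_permit).
Premise 2, O(publish_permit → ¬quarantine_permit), contraposes to O(quarantine_permit → ¬publish_permit); with O(quarantine_permit) we get O(¬publish_permit).
Premise 3, O(close_hatch → publish_permit), contraposes to O(¬publish_permit → ¬close_hatch); with O(¬publish_permit) we get O(¬close_hatch).
Premise 1, O(¬break_seal → close_hatch), contraposes to O(¬close_hatch → break_seal); with O(¬close_hatch) we get O(break_seal).
Premise 8 is O(break_seal → ¬hold_funds); since O(break_seal), deontic closure gives O(¬hold_funds).
Premise 10 is O(¬hold_funds → ¬update_log); since O(¬hold_funds), deontic closure gives O(¬update_log).
Premise 11 is O(escrow_permit → update_log); contrapositively O(¬update_log → ¬escrow_permit). Since O(¬update_log) holds, K gives O(¬escrow_permit).
From O(¬escrow_permit) and premise 12, O(¬escrow_permit → ¬log_out), we obtain O(¬log_out).
Premises 5, 6, 7, 9 do not contribute to this derivation.
So O(¬log_out) follows.

Yes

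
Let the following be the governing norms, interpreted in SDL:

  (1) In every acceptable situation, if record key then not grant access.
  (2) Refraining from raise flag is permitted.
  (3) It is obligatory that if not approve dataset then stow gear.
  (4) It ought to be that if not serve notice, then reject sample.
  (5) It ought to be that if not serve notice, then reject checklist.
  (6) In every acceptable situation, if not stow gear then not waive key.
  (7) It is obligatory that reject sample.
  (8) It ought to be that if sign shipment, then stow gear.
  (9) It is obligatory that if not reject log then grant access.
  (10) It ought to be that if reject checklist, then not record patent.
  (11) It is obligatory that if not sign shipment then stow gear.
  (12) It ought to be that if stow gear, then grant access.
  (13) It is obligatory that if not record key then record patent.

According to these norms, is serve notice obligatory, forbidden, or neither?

Premises 8 and 11 are O(sign_shipment → stow_gear) and O(¬sign_shipment → stow_gear); every ideal world satisfies sign_shipment or ¬sign_shipment, so in either case stow_gear holds — hence O(stow_gear).
Applying K to premise 12 (O(stow_gear → grant_access)) and O(stow_gear) yields O(grant_access).
Premise 1 is O(record_key → ¬grant_access); contrapositively O(grant_access → ¬record_key). Since O(grant_access) holds, K gives O(¬record_key).
Premise 13 is O(¬record_key → record_patent); since O(¬record_key), deontic closure gives O(record_patent).
Premise 10 is O(reject_checklist → ¬record_patent); contrapositively O(record_patent → ¬reject_checklist). Since O(record_patent) holds, K gives O(¬reject_checklist).
Premise 5, O(¬serve_notice → reject_checklist), contraposes to O(¬reject_checklist → serve_notice); with O(¬reject_checklist) we get O(serve_notice).
Premises 2, 3, 4, 6, 7, 9 do not contribute to this derivation.
Hence serve_notice is obligatory.

Obligatory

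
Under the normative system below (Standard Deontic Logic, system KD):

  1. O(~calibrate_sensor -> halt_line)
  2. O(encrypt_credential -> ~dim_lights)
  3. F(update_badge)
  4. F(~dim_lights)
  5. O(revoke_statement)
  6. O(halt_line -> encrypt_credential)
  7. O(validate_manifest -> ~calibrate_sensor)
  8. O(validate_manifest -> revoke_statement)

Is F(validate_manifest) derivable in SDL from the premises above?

F(~dim_lights) at premise 4 means O(dim_lights).
Premise 2 is O(encrypt_credential -> ~dim_lights); contrapositively O(dim_lights -> ~encrypt_credential). Since O(dim_lights) holds, K gives O(~encrypt_credential).
The contrapositive of premise 6 (O(halt_line -> encrypt_credential)) is O(~encrypt_credential -> ~halt_line), and O(~encrypt_credential) is already established, so O(~halt_line).
Premise 1, O(~calibrate_sensor -> halt_line), contraposes to O(~halt_line -> calibrate_sensor); with O(~halt_line) we get O(calibrate_sensor).
Premise 7, O(validate_manifest -> ~calibrate_sensor), contraposes to O(calibrate_sensor -> ~validate_manifest); with O(calibrate_sensor) we get O(~validate_manifest).
Premises 3, 5, 8 do not contribute to this derivation.
So O(~validate_manifest) holds, i.e. F(validate_manifest). The claim follows.

Yes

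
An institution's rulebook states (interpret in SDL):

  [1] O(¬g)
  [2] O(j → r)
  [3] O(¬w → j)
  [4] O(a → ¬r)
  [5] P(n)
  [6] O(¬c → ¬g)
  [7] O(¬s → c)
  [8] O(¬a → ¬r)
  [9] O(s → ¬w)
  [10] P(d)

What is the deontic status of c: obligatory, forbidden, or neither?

Obligatory

By case analysis on ¬a: premise 8 gives O(¬a → ¬r) and premise 4 gives O(a → ¬r), so O(¬r) either way.
Premise 2, O(j → r), contraposes to O(¬r → ¬j); with O(¬r) we get O(¬j).
Premise 3 is O(¬w → j); contrapositively O(¬j → w). Since O(¬j) holds, K gives O(w).
Premise 9, O(s → ¬w), contraposes to O(w → ¬s); with O(w) we get O(¬s).
Applying K to premise 7 (O(¬s → c)) and O(¬s) yields O(c).
Premises 1, 5, 6, 10 do not contribute to this derivation.
Hence c is obligatory.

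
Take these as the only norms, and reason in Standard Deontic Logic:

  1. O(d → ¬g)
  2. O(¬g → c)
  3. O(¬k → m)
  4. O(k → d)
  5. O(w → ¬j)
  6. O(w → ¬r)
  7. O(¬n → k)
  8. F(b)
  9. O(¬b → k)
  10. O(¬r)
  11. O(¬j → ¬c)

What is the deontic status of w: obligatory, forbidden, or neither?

Premise 8, F(b), is equivalent to O(¬b).
From O(¬b) and premise 9, O(¬b → k), we obtain O(k).
Applying K to premise 4 (O(k → d)) and O(k) yields O(d).
From O(d) and premise 1, O(d → ¬g), we obtain O(¬g).
From O(¬g) and premise 2, O(¬g → c), we obtain O(c).
Premise 11, O(¬j → ¬c), contraposes to O(c → j); with O(c) we get O(j).
The contrapositive of premise 5 (O(w → ¬j)) is O(j → ¬w), and O(j) is already established, so O(¬w).
Premises 3, 6, 7, 10 do not contribute to this derivation.
Thus O(¬w), which is F(w): w is forbidden.

Forbidden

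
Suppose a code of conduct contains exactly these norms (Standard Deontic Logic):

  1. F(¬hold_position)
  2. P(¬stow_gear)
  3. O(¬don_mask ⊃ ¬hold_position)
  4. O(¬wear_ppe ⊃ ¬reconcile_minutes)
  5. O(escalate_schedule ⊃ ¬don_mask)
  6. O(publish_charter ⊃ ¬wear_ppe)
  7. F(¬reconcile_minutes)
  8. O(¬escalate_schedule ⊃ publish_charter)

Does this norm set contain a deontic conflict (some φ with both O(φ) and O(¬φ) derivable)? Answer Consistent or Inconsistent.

Premise 1, F(¬hold_position), is equivalent to O(hold_position).
Premise 3 is O(¬don_mask ⊃ ¬hold_position); contrapositively O(hold_position ⊃ don_mask). Since O(hold_position) holds, K gives O(don_mask).
Premise 5 is O(escalate_schedule ⊃ ¬don_mask); contrapositively O(don_mask ⊃ ¬escalate_schedule). Since O(don_mask) holds, K gives O(¬escalate_schedule).
From O(¬escalate_schedule) and premise 8, O(¬escalate_schedule ⊃ publish_charter), we obtain O(publish_charter).
From O(publish_charter) and premise 6, O(publish_charter ⊃ ¬wear_ppe), we obtain O(¬wear_ppe).
From O(¬wear_ppe) and premise 4, O(¬wear_ppe ⊃ ¬reconcile_minutes), we obtain O(¬reconcile_minutes).
But premise 7, F(¬reconcile_minutes), means O(reconcile_minutes).
We now have both O(¬reconcile_minutes) and O(reconcile_minutes) — reconcile_minutes is simultaneously obligatory and forbidden, violating the D-axiom.

Inconsistent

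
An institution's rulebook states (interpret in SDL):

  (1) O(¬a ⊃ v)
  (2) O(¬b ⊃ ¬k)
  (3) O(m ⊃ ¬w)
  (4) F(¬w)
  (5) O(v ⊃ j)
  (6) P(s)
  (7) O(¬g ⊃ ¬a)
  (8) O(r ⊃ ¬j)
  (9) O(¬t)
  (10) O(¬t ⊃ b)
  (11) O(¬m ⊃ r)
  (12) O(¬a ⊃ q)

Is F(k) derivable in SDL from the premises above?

Premise 2 is O(¬b ⊃ ¬k), but O(¬b) is not derivable from the premises, so it does not yield O(¬k).
No other premise forces O(¬k). An ideal world satisfying every premise can still have k true, so F(k) is not derivable.

No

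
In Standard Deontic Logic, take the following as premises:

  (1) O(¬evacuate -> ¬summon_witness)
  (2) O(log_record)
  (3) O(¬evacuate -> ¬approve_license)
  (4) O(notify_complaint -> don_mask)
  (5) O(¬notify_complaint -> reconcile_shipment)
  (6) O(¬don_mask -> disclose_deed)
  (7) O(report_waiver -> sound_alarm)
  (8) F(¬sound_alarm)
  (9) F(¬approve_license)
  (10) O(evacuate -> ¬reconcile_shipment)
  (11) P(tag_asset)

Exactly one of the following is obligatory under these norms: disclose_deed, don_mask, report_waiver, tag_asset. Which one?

don_mask

Premise 9, F(¬approve_license), is equivalent to O(approve_license).
Premise 3 is O(¬evacuate -> ¬approve_license); contrapositively O(approve_license -> evacuate). Since O(approve_license) holds, K gives O(evacuate).
Premise 10 is O(evacuate -> ¬reconcile_shipment); since O(evacuate), deontic closure gives O(¬reconcile_shipment).
Premise 5 is O(¬notify_complaint -> reconcile_shipment); contrapositively O(¬reconcile_shipment -> notify_complaint). Since O(¬reconcile_shipment) holds, K gives O(notify_complaint).
Applying K to premise 4 (O(notify_complaint -> don_mask)) and O(notify_complaint) yields O(don_mask).
So O(don_mask) holds — don_mask is obligatory. None of the other listed options is made obligatory by any chain of premises.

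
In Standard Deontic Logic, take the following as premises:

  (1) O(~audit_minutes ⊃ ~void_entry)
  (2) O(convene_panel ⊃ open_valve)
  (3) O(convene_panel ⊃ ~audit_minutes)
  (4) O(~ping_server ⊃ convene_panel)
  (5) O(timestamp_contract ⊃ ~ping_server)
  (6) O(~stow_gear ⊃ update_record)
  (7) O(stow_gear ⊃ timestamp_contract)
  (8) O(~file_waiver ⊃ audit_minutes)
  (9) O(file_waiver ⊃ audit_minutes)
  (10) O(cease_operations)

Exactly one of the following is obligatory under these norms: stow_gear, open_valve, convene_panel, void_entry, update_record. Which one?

By case analysis on file_waiver: premise 9 gives O(file_waiver ⊃ audit_minutes) and premise 8 gives O(~file_waiver ⊃ audit_minutes), so O(audit_minutes) either way.
Premise 3 is O(convene_panel ⊃ ~audit_minutes); contrapositively O(audit_minutes ⊃ ~convene_panel). Since O(audit_minutes) holds, K gives O(~convene_panel).
The contrapositive of premise 4 (O(~ping_server ⊃ convene_panel)) is O(~convene_panel ⊃ ping_server), and O(~convene_panel) is already established, so O(ping_server).
The contrapositive of premise 5 (O(timestamp_contract ⊃ ~ping_server)) is O(ping_server ⊃ ~timestamp_contract), and O(ping_server) is already established, so O(~timestamp_contract).
The contrapositive of premise 7 (O(stow_gear ⊃ timestamp_contract)) is O(~timestamp_contract ⊃ ~stow_gear), and O(~timestamp_contract) is already established, so O(~stow_gear).
Applying K to premise 6 (O(~stow_gear ⊃ update_record)) and O(~stow_gear) yields O(update_record).
So O(update_record) holds — update_record is obligatory. None of the other listed options is made obligatory by any chain of premises.

update_record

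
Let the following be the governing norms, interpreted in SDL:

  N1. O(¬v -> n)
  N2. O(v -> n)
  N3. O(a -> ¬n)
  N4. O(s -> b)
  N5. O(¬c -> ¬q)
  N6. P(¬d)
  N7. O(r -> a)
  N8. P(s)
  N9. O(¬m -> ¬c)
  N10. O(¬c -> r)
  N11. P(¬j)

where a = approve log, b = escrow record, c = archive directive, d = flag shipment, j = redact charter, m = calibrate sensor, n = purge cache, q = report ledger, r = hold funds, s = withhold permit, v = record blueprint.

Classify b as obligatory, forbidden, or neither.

Neither

Premise 4 is O(s -> b), but O(s) is not derivable from the premises (the permission P(s) asserts only ¬O(¬s), not O(s)), so it does not yield O(b).
No premise or chain of K-axiom applications forces O(b), and none forces O(¬b). So b is neither obligatory nor forbidden under these norms.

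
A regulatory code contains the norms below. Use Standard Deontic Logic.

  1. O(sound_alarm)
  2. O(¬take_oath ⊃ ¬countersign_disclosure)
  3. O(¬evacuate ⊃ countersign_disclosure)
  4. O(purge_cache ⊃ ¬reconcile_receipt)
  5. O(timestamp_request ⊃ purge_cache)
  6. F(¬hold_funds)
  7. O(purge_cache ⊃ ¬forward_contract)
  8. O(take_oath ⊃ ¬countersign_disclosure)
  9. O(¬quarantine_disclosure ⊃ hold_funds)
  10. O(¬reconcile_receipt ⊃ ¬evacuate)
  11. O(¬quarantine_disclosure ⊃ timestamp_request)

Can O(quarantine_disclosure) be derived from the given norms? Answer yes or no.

Yes

Premises 8 and 2 cover both cases: O(take_oath ⊃ ¬countersign_disclosure) and O(¬take_oath ⊃ ¬countersign_disclosure). Since take_oath ∨ ¬take_oath is a tautology, O(¬countersign_disclosure) follows.
Premise 3 is O(¬evacuate ⊃ countersign_disclosure); contrapositively O(¬countersign_disclosure ⊃ evacuate). Since O(¬countersign_disclosure) holds, K gives O(evacuate).
The contrapositive of premise 10 (O(¬reconcile_receipt ⊃ ¬evacuate)) is O(evacuate ⊃ reconcile_receipt), and O(evacuate) is already established, so O(reconcile_receipt).
The contrapositive of premise 4 (O(purge_cache ⊃ ¬reconcile_receipt)) is O(reconcile_receipt ⊃ ¬purge_cache), and O(reconcile_receipt) is already established, so O(¬purge_cache).
Premise 5, O(timestamp_request ⊃ purge_cache), contraposes to O(¬purge_cache ⊃ ¬timestamp_request); with O(¬purge_cache) we get O(¬timestamp_request).
Premise 11 is O(¬quarantine_disclosure ⊃ timestamp_request); contrapositively O(¬timestamp_request ⊃ quarantine_disclosure). Since O(¬timestamp_request) holds, K gives O(quarantine_disclosure).
Premises 1, 6, 7, 9 do not contribute to this derivation.
So O(quarantine_disclosure) follows.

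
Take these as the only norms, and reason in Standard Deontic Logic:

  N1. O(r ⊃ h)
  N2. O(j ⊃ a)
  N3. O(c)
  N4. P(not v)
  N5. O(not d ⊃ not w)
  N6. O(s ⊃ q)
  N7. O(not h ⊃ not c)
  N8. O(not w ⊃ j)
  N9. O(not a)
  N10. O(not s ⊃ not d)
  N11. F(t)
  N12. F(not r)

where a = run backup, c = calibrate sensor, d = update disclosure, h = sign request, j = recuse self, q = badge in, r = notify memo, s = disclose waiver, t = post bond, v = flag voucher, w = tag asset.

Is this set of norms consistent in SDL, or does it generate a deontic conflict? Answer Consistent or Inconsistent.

Consistent

Premise 7 is O(not h ⊃ not c), but O(not h) is not derivable from the premises, so it does not yield O(not c).
So O(not c) is not derivable, and the apparent clash with O(c) does not arise.
A world satisfying every obligation exists (e.g. a=false, c=true, d=true, h=true, j=false, q=true, r=true, s=true, t=false, v=false, w=true); no atom is both obligatory and forbidden, so the set is consistent.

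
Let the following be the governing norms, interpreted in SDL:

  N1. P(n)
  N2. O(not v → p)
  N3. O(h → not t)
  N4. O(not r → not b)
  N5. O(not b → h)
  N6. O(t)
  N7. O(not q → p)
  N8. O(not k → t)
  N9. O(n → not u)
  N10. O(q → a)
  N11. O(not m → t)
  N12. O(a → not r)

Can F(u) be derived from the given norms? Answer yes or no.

No

Premise 9 is O(n → not u), but O(n) is not derivable from the premises (the permission P(n) asserts only not O(not n), not O(n)), so it does not yield O(not u).
No other premise forces O(not u). An ideal world satisfying every premise can still have u true, so F(u) is not derivable.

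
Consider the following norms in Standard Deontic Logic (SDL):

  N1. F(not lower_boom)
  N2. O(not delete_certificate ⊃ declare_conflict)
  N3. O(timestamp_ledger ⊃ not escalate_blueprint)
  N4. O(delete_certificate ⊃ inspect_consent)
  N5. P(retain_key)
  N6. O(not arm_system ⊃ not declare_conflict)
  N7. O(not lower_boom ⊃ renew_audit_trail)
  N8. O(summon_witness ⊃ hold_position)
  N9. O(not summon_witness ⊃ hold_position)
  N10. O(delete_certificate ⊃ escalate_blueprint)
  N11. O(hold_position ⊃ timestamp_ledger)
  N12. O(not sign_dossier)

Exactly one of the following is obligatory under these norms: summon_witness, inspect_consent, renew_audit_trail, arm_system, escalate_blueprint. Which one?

arm_system

Premises 9 and 8 are O(not summon_witness ⊃ hold_position) and O(summon_witness ⊃ hold_position); every ideal world satisfies not summon_witness or summon_witness, so in either case hold_position holds — hence O(hold_position).
Premise 11 is O(hold_position ⊃ timestamp_ledger); since O(hold_position), deontic closure gives O(timestamp_ledger).
Premise 3 is O(timestamp_ledger ⊃ not escalate_blueprint); since O(timestamp_ledger), deontic closure gives O(not escalate_blueprint).
The contrapositive of premise 10 (O(delete_certificate ⊃ escalate_blueprint)) is O(not escalate_blueprint ⊃ not delete_certificate), and O(not escalate_blueprint) is already established, so O(not delete_certificate).
With premise 2, O(not delete_certificate ⊃ declare_conflict), the K-axiom yields O(declare_conflict).
The contrapositive of premise 6 (O(not arm_system ⊃ not declare_conflict)) is O(declare_conflict ⊃ arm_system), and O(declare_conflict) is already established, so O(arm_system).
So O(arm_system) holds — arm_system is obligatory. None of the other listed options is made obligatory by any chain of premises.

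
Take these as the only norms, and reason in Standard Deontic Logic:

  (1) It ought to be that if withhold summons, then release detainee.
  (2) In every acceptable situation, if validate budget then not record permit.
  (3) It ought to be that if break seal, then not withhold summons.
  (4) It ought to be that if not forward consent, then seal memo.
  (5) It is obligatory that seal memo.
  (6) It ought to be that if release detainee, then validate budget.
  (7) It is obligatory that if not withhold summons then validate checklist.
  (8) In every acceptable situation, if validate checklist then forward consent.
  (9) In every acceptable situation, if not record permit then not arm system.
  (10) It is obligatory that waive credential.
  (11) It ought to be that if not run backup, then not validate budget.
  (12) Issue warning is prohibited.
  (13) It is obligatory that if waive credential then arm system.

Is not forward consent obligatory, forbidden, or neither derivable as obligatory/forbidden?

Forbidden

Premise 10 gives O(waive_credential).
Premise 13 is O(waive_credential → arm_system); since O(waive_credential), deontic closure gives O(arm_system).
The contrapositive of premise 9 (O(¬record_permit → ¬arm_system)) is O(arm_system → record_permit), and O(arm_system) is already established, so O(record_permit).
Premise 2, O(validate_budget → ¬record_permit), contraposes to O(record_permit → ¬validate_budget); with O(record_permit) we get O(¬validate_budget).
The contrapositive of premise 6 (O(release_detainee → validate_budget)) is O(¬validate_budget → ¬release_detainee), and O(¬validate_budget) is already established, so O(¬release_detainee).
Premise 1 is O(withhold_summons → release_detainee); contrapositively O(¬release_detainee → ¬withhold_summons). Since O(¬release_detainee) holds, K gives O(¬withhold_summons).
From O(¬withhold_summons) and premise 7, O(¬withhold_summons → validate_checklist), we obtain O(validate_checklist).
With premise 8, O(validate_checklist → forward_consent), the K-axiom yields O(forward_consent).
Premises 3, 4, 5, 11, 12 do not contribute to this derivation.
Thus O(forward_consent), which is F(¬forward_consent): ¬forward_consent is forbidden.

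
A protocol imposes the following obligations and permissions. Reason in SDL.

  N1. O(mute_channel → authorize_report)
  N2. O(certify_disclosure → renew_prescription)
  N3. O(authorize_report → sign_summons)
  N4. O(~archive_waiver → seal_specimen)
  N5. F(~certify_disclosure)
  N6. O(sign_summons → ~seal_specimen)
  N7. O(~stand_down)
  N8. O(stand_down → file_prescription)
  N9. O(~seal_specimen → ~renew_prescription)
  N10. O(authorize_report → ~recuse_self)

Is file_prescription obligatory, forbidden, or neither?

Neither

Premise 8 is O(stand_down → file_prescription), but O(stand_down) is not derivable from the premises, so it does not yield O(file_prescription).
No premise or chain of K-axiom applications forces O(file_prescription), and none forces O(~file_prescription). So file_prescription is neither obligatory nor forbidden under these norms.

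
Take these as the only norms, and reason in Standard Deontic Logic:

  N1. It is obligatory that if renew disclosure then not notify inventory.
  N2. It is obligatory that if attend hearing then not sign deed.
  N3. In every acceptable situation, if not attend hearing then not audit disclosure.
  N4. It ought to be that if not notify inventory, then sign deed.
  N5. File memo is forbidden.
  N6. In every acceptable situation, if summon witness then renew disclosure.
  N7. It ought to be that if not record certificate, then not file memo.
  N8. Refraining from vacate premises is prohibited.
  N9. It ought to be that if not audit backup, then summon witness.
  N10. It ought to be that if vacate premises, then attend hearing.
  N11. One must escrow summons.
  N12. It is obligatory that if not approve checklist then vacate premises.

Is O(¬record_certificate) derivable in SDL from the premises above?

No

Premise 7 is O(¬record_certificate → ¬file_memo); even if O(¬file_memo) held, inferring O(¬record_certificate) would be affirming the consequent — invalid.
No other premise forces O(¬record_certificate). An ideal world satisfying every premise can still have ¬record_certificate false, so O(¬record_certificate) is not derivable.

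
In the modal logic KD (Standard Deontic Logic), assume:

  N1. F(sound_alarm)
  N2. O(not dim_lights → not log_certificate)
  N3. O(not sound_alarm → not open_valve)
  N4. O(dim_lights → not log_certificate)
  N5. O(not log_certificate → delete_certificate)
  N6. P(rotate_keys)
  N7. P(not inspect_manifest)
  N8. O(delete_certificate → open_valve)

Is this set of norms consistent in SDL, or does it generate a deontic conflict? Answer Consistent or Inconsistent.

Premises 4 and 2 are O(dim_lights → not log_certificate) and O(not dim_lights → not log_certificate); every ideal world satisfies dim_lights or not dim_lights, so in either case not log_certificate holds — hence O(not log_certificate).
From O(not log_certificate) and premise 5, O(not log_certificate → delete_certificate), we obtain O(delete_certificate).
From O(delete_certificate) and premise 8, O(delete_certificate → open_valve), we obtain O(open_valve).
The contrapositive of premise 3 (O(not sound_alarm → not open_valve)) is O(open_valve → sound_alarm), and O(open_valve) is already established, so O(sound_alarm).
However, F(sound_alarm) at premise 1 amounts to O(not sound_alarm).
We now have both O(sound_alarm) and O(not sound_alarm) — sound_alarm is simultaneously obligatory and forbidden, violating the D-axiom.

Inconsistent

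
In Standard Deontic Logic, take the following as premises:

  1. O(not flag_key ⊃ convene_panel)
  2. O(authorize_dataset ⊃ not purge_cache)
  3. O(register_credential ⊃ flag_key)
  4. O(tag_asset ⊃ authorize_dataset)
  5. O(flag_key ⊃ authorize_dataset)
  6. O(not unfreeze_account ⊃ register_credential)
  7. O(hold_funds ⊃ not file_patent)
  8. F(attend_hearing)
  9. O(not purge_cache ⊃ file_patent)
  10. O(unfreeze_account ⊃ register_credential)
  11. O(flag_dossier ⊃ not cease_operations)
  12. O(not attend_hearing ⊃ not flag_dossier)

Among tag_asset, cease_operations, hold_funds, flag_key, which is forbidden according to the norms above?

Premises 10 and 6 cover both cases: O(unfreeze_account ⊃ register_credential) and O(not unfreeze_account ⊃ register_credential). Since unfreeze_account ∨ not unfreeze_account is a tautology, O(register_credential) follows.
Applying K to premise 3 (O(register_credential ⊃ flag_key)) and O(register_credential) yields O(flag_key).
With premise 5, O(flag_key ⊃ authorize_dataset), the K-axiom yields O(authorize_dataset).
Applying K to premise 2 (O(authorize_dataset ⊃ not purge_cache)) and O(authorize_dataset) yields O(not purge_cache).
With premise 9, O(not purge_cache ⊃ file_patent), the K-axiom yields O(file_patent).
Premise 7, O(hold_funds ⊃ not file_patent), contraposes to O(file_patent ⊃ not hold_funds); with O(file_patent) we get O(not hold_funds).
So O(not hold_funds) holds, i.e. hold_funds is forbidden. None of the other listed options is forbidden under the premises.

hold_funds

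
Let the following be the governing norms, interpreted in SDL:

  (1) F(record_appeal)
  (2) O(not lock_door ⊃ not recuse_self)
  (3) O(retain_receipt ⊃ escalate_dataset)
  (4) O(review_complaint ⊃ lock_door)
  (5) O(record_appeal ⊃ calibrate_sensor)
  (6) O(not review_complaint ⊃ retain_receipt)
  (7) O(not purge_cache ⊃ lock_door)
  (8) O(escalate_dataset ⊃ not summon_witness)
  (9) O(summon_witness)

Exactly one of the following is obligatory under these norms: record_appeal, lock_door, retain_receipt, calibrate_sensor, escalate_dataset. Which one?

lock_door

From premise 9 we have O(summon_witness).
Premise 8, O(escalate_dataset ⊃ not summon_witness), contraposes to O(summon_witness ⊃ not escalate_dataset); with O(summon_witness) we get O(not escalate_dataset).
Premise 3, O(retain_receipt ⊃ escalate_dataset), contraposes to O(not escalate_dataset ⊃ not retain_receipt); with O(not escalate_dataset) we get O(not retain_receipt).
The contrapositive of premise 6 (O(not review_complaint ⊃ retain_receipt)) is O(not retain_receipt ⊃ review_complaint), and O(not retain_receipt) is already established, so O(review_complaint).
Applying K to premise 4 (O(review_complaint ⊃ lock_door)) and O(review_complaint) yields O(lock_door).
So O(lock_door) holds — lock_door is obligatory. None of the other listed options is made obligatory by any chain of premises.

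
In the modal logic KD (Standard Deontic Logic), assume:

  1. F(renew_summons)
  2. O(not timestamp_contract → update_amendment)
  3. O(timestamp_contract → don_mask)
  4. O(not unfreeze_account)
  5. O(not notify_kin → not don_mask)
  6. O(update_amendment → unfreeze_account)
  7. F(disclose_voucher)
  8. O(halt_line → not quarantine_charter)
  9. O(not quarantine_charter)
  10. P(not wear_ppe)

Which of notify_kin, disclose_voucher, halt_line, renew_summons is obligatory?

notify_kin

Premise 4 states O(not unfreeze_account) outright.
The contrapositive of premise 6 (O(update_amendment → unfreeze_account)) is O(not unfreeze_account → not update_amendment), and O(not unfreeze_account) is already established, so O(not update_amendment).
Premise 2, O(not timestamp_contract → update_amendment), contraposes to O(not update_amendment → timestamp_contract); with O(not update_amendment) we get O(timestamp_contract).
Applying K to premise 3 (O(timestamp_contract → don_mask)) and O(timestamp_contract) yields O(don_mask).
Premise 5, O(not notify_kin → not don_mask), contraposes to O(don_mask → notify_kin); with O(don_mask) we get O(notify_kin).
So O(notify_kin) holds — notify_kin is obligatory. None of the other listed options is made obligatory by any chain of premises.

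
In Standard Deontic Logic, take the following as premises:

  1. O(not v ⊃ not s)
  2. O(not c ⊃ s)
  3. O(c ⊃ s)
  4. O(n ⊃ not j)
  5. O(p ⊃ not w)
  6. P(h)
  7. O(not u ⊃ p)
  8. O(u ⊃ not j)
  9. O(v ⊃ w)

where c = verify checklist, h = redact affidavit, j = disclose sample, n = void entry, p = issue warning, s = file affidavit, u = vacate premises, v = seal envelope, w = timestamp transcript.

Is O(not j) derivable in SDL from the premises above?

Yes

By case analysis on c: premise 3 gives O(c ⊃ s) and premise 2 gives O(not c ⊃ s), so O(s) either way.
Premise 1, O(not v ⊃ not s), contraposes to O(s ⊃ v); with O(s) we get O(v).
From O(v) and premise 9, O(v ⊃ w), we obtain O(w).
Premise 5, O(p ⊃ not w), contraposes to O(w ⊃ not p); with O(w) we get O(not p).
Premise 7 is O(not u ⊃ p); contrapositively O(not p ⊃ u). Since O(not p) holds, K gives O(u).
Premise 8 is O(u ⊃ not j); since O(u), deontic closure gives O(not j).
Premises 4, 6 do not contribute to this derivation.
So O(not j) follows.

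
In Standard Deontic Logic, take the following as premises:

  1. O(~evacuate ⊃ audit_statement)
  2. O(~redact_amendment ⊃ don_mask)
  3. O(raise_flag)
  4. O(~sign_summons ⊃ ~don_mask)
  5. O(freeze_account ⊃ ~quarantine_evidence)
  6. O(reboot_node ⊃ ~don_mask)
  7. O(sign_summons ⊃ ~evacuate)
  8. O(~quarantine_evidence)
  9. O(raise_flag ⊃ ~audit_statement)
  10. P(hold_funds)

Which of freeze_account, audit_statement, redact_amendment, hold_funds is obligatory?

Premise 3 states O(raise_flag) outright.
Applying K to premise 9 (O(raise_flag ⊃ ~audit_statement)) and O(raise_flag) yields O(~audit_statement).
Premise 1, O(~evacuate ⊃ audit_statement), contraposes to O(~audit_statement ⊃ evacuate); with O(~audit_statement) we get O(evacuate).
Premise 7 is O(sign_summons ⊃ ~evacuate); contrapositively O(evacuate ⊃ ~sign_summons). Since O(evacuate) holds, K gives O(~sign_summons).
With premise 4, O(~sign_summons ⊃ ~don_mask), the K-axiom yields O(~don_mask).
Premise 2, O(~redact_amendment ⊃ don_mask), contraposes to O(~don_mask ⊃ redact_amendment); with O(~don_mask) we get O(redact_amendment).
So O(redact_amendment) holds — redact_amendment is obligatory. None of the other listed options is made obligatory by any chain of premises.

redact_amendment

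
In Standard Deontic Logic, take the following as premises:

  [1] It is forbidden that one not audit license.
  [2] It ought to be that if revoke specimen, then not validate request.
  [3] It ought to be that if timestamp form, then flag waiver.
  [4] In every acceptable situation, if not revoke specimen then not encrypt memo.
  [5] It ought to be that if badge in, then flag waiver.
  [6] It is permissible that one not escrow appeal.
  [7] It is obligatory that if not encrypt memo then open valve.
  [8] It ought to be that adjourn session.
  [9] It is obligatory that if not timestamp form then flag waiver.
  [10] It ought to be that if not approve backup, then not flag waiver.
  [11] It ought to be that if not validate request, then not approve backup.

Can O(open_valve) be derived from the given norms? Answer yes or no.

Premises 3 and 9 are O(timestamp_form → flag_waiver) and O(¬timestamp_form → flag_waiver); every ideal world satisfies timestamp_form or ¬timestamp_form, so in either case flag_waiver holds — hence O(flag_waiver).
Premise 10, O(¬approve_backup → ¬flag_waiver), contraposes to O(flag_waiver → approve_backup); with O(flag_waiver) we get O(approve_backup).
The contrapositive of premise 11 (O(¬validate_request → ¬approve_backup)) is O(approve_backup → validate_request), and O(approve_backup) is already established, so O(validate_request).
Premise 2, O(revoke_specimen → ¬validate_request), contraposes to O(validate_request → ¬revoke_specimen); with O(validate_request) we get O(¬revoke_specimen).
From O(¬revoke_specimen) and premise 4, O(¬revoke_specimen → ¬encrypt_memo), we obtain O(¬encrypt_memo).
Applying K to premise 7 (O(¬encrypt_memo → open_valve)) and O(¬encrypt_memo) yields O(open_valve).
Premises 1, 5, 6, 8 do not contribute to this derivation.
So O(open_valve) follows.

Yes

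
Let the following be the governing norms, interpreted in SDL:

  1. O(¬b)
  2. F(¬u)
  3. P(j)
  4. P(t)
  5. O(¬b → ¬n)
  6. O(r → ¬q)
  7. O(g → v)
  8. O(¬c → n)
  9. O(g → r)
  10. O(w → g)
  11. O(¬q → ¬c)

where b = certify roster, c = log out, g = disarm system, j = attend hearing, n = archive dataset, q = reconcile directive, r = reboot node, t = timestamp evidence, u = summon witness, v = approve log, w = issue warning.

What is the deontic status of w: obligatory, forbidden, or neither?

From premise 1 we have O(¬b).
Applying K to premise 5 (O(¬b → ¬n)) and O(¬b) yields O(¬n).
Premise 8, O(¬c → n), contraposes to O(¬n → c); with O(¬n) we get O(c).
Premise 11, O(¬q → ¬c), contraposes to O(c → q); with O(c) we get O(q).
Premise 6 is O(r → ¬q); contrapositively O(q → ¬r). Since O(q) holds, K gives O(¬r).
The contrapositive of premise 9 (O(g → r)) is O(¬r → ¬g), and O(¬r) is already established, so O(¬g).
The contrapositive of premise 10 (O(w → g)) is O(¬g → ¬w), and O(¬g) is already established, so O(¬w).
Premises 2, 3, 4, 7 do not contribute to this derivation.
Thus O(¬w), which is F(w): w is forbidden.

Forbidden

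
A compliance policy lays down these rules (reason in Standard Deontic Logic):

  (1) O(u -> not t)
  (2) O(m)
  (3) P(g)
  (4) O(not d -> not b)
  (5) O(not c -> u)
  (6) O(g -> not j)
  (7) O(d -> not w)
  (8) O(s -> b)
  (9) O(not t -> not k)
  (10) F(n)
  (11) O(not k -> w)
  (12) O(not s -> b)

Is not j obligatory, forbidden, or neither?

Neither

Premise 6 is O(g -> not j), but O(g) is not derivable from the premises (the permission P(g) asserts only not O(not g), not O(g)), so it does not yield O(not j).
No premise or chain of K-axiom applications forces O(not j), and none forces O(j). So not j is neither obligatory nor forbidden under these norms.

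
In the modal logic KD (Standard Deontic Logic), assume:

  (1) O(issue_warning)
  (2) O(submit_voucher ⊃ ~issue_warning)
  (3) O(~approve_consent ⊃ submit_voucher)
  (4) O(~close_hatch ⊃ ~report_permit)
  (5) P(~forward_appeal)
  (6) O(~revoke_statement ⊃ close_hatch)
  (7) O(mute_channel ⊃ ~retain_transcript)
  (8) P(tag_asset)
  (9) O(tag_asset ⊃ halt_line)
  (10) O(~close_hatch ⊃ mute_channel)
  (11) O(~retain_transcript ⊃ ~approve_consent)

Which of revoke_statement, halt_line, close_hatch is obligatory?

Premise 1 states O(issue_warning) outright.
Premise 2, O(submit_voucher ⊃ ~issue_warning), contraposes to O(issue_warning ⊃ ~submit_voucher); with O(issue_warning) we get O(~submit_voucher).
The contrapositive of premise 3 (O(~approve_consent ⊃ submit_voucher)) is O(~submit_voucher ⊃ approve_consent), and O(~submit_voucher) is already established, so O(approve_consent).
Premise 11 is O(~retain_transcript ⊃ ~approve_consent); contrapositively O(approve_consent ⊃ retain_transcript). Since O(approve_consent) holds, K gives O(retain_transcript).
The contrapositive of premise 7 (O(mute_channel ⊃ ~retain_transcript)) is O(retain_transcript ⊃ ~mute_channel), and O(retain_transcript) is already established, so O(~mute_channel).
Premise 10, O(~close_hatch ⊃ mute_channel), contraposes to O(~mute_channel ⊃ close_hatch); with O(~mute_channel) we get O(close_hatch).
So O(close_hatch) holds — close_hatch is obligatory. None of the other listed options is made obligatory by any chain of premises.

close_hatch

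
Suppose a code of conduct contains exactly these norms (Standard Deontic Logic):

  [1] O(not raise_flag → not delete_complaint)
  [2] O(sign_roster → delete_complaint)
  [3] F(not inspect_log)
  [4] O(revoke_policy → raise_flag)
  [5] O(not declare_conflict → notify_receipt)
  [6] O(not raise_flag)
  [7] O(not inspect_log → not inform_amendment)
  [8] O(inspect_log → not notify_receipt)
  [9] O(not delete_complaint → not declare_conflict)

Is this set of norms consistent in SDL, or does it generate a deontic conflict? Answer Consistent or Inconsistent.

Inconsistent

F(not inspect_log) at premise 3 means O(inspect_log).
Applying K to premise 8 (O(inspect_log → not notify_receipt)) and O(inspect_log) yields O(not notify_receipt).
Premise 5, O(not declare_conflict → notify_receipt), contraposes to O(not notify_receipt → declare_conflict); with O(not notify_receipt) we get O(declare_conflict).
The contrapositive of premise 9 (O(not delete_complaint → not declare_conflict)) is O(declare_conflict → delete_complaint), and O(declare_conflict) is already established, so O(delete_complaint).
Premise 1, O(not raise_flag → not delete_complaint), contraposes to O(delete_complaint → raise_flag); with O(delete_complaint) we get O(raise_flag).
However, premise 6 gives O(not raise_flag).
We now have both O(raise_flag) and O(not raise_flag) — raise_flag is simultaneously obligatory and forbidden, violating the D-axiom.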